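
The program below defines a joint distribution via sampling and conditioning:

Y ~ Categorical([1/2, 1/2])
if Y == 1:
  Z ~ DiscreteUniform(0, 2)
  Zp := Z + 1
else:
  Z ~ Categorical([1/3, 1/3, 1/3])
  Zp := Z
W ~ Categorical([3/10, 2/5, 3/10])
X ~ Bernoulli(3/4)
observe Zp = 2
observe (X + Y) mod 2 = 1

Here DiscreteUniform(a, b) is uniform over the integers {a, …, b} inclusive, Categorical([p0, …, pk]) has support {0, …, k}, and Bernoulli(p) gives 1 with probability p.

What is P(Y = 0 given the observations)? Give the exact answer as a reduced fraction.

Enumerate traces; 6 have nonzero weight after conditioning:
  (Y=0, Z=2, W=0, X=1) weight 3/80
  (Y=0, Z=2, W=1, X=1) weight 1/20
  (Y=0, Z=2, W=2, X=1) weight 3/80
  (Y=1, Z=1, W=0, X=0) weight 1/80
  (Y=1, Z=1, W=1, X=0) weight 1/60
  (Y=1, Z=1, W=2, X=0) weight 1/80
Group by Y:
  weight(Y=0) = 1/8
  weight(Y=1) = 1/24
Total weight = 1/8 + 1/24 = 1/6
P(Y=0 | obs) = 1/8 / 1/6 = 3/4
P(Y=1 | obs) = 1/24 / 1/6 = 1/4

P(Y = 0 | obs) = 3/4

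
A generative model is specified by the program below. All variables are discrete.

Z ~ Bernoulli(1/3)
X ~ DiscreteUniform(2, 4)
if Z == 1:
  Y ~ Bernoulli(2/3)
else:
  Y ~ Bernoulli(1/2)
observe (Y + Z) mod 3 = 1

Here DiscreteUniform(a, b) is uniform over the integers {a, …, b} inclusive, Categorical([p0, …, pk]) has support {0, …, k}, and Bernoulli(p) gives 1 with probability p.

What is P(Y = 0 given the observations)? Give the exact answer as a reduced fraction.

Enumerate traces; 6 have nonzero weight after conditioning:
  (Z=0, X=2, Y=1) weight 1/9
  (Z=0, X=3, Y=1) weight 1/9
  (Z=0, X=4, Y=1) weight 1/9
  (Z=1, X=2, Y=0) weight 1/27
  (Z=1, X=3, Y=0) weight 1/27
  (Z=1, X=4, Y=0) weight 1/27
Group by Y:
  weight(Y=0) = 1/9
  weight(Y=1) = 1/3
Total weight = 1/9 + 1/3 = 4/9
P(Y=0 | obs) = 1/9 / 4/9 = 1/4
P(Y=1 | obs) = 1/3 / 4/9 = 3/4

P(Y = 0 | obs) = 1/4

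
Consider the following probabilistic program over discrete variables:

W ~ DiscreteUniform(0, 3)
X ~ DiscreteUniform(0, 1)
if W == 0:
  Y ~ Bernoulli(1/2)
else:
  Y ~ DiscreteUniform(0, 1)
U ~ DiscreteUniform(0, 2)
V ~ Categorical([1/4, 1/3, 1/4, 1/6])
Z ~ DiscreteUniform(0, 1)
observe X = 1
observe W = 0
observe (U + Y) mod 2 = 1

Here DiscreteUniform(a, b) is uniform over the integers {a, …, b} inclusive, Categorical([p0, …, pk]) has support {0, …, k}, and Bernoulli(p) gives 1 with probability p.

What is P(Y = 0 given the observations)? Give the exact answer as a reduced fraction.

P(Y = 0 | obs) = 1/3

Enumerate traces; 24 have nonzero weight after conditioning:
  (W=0, X=1, Y=0, U=1, V=0, Z=0) weight 1/384
  (W=0, X=1, Y=0, U=1, V=0, Z=1) weight 1/384
  (W=0, X=1, Y=0, U=1, V=1, Z=0) weight 1/288
  (W=0, X=1, Y=0, U=1, V=1, Z=1) weight 1/288
  (W=0, X=1, Y=0, U=1, V=2, Z=0) weight 1/384
  (W=0, X=1, Y=0, U=1, V=2, Z=1) weight 1/384
  (W=0, X=1, Y=0, U=1, V=3, Z=0) weight 1/576
  (W=0, X=1, Y=0, U=1, V=3, Z=1) weight 1/576
  (W=0, X=1, Y=1, U=0, V=0, Z=0) weight 1/384
  … 15 more
Group by Y:
  weight(Y=0) = 1/48
  weight(Y=1) = 1/24
Total weight = 1/48 + 1/24 = 1/16
P(Y=0 | obs) = 1/48 / 1/16 = 1/3
P(Y=1 | obs) = 1/24 / 1/16 = 2/3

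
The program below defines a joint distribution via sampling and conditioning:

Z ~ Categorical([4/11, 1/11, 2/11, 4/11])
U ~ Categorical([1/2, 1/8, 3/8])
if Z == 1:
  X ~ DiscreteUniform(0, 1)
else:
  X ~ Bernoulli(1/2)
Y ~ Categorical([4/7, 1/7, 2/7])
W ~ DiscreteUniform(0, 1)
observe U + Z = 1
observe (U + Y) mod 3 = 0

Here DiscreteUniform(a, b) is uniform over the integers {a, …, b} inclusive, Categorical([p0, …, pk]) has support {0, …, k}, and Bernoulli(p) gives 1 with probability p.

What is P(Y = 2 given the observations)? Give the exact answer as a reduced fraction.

Enumerate traces; 8 have nonzero weight after conditioning:
  (Z=0, U=1, X=0, Y=2, W=0) weight 1/308
  (Z=0, U=1, X=0, Y=2, W=1) weight 1/308
  (Z=0, U=1, X=1, Y=2, W=0) weight 1/308
  (Z=0, U=1, X=1, Y=2, W=1) weight 1/308
  (Z=1, U=0, X=0, Y=0, W=0) weight 1/154
  (Z=1, U=0, X=0, Y=0, W=1) weight 1/154
  (Z=1, U=0, X=1, Y=0, W=0) weight 1/154
  (Z=1, U=0, X=1, Y=0, W=1) weight 1/154
Group by Y:
  weight(Y=0) = 2/77
  weight(Y=2) = 1/77
Total weight = 2/77 + 1/77 = 3/77
P(Y=0 | obs) = 2/77 / 3/77 = 2/3
P(Y=2 | obs) = 1/77 / 3/77 = 1/3

P(Y = 2 | obs) = 1/3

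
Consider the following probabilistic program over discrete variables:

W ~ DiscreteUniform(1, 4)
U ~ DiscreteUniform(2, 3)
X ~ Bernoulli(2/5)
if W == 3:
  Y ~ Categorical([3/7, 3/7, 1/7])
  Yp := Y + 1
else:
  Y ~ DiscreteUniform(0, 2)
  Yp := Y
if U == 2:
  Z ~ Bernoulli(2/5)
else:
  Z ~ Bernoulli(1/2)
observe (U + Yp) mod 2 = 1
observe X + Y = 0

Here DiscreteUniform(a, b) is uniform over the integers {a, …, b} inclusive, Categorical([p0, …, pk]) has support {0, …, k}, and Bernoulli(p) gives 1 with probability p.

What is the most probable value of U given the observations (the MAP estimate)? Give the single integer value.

Enumerate traces; 8 have nonzero weight after conditioning:
  (W=1, U=3, X=0, Y=0, Z=0) weight 1/80
  (W=1, U=3, X=0, Y=0, Z=1) weight 1/80
  (W=2, U=3, X=0, Y=0, Z=0) weight 1/80
  (W=2, U=3, X=0, Y=0, Z=1) weight 1/80
  (W=3, U=2, X=0, Y=0, Z=0) weight 27/1400
  (W=3, U=2, X=0, Y=0, Z=1) weight 9/700
  (W=4, U=3, X=0, Y=0, Z=0) weight 1/80
  (W=4, U=3, X=0, Y=0, Z=1) weight 1/80
Group by U:
  weight(U=2) = 9/280
  weight(U=3) = 3/40
Total weight = 9/280 + 3/40 = 3/28
P(U=2 | obs) = 9/280 / 3/28 = 3/10
P(U=3 | obs) = 3/40 / 3/28 = 7/10
argmax = 3

argmax_v P(U = v | obs) = 3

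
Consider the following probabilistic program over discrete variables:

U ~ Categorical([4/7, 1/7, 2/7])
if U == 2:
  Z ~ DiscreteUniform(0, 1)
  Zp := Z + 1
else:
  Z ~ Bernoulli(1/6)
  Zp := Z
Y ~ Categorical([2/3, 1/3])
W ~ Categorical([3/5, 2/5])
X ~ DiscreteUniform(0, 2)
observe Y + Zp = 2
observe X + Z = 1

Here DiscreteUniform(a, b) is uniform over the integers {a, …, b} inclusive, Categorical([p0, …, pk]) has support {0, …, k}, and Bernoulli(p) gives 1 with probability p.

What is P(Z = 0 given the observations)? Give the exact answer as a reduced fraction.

Enumerate traces; 8 have nonzero weight after conditioning:
  (U=0, Z=1, Y=1, W=0, X=0) weight 2/315
  (U=0, Z=1, Y=1, W=1, X=0) weight 4/945
  (U=1, Z=1, Y=1, W=0, X=0) weight 1/630
  (U=1, Z=1, Y=1, W=1, X=0) weight 1/945
  (U=2, Z=0, Y=1, W=0, X=1) weight 1/105
  (U=2, Z=0, Y=1, W=1, X=1) weight 2/315
  (U=2, Z=1, Y=0, W=0, X=0) weight 2/105
  (U=2, Z=1, Y=0, W=1, X=0) weight 4/315
Group by Z:
  weight(Z=0) = 1/63
  weight(Z=1) = 17/378
Total weight = 1/63 + 17/378 = 23/378
P(Z=0 | obs) = 1/63 / 23/378 = 6/23
P(Z=1 | obs) = 17/378 / 23/378 = 17/23

P(Z = 0 | obs) = 6/23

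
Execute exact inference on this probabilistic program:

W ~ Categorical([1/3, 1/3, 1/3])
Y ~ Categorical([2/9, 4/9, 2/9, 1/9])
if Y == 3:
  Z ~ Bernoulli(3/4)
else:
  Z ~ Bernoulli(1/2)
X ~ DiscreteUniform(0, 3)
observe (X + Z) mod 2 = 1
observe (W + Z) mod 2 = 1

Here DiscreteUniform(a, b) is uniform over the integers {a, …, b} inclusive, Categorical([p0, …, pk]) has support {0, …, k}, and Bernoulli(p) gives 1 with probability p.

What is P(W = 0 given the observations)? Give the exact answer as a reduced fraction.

Enumerate traces; 24 have nonzero weight after conditioning:
  (W=0, Y=0, Z=1, X=0) weight 1/108
  (W=0, Y=0, Z=1, X=2) weight 1/108
  (W=0, Y=1, Z=1, X=0) weight 1/54
  (W=0, Y=1, Z=1, X=2) weight 1/54
  (W=0, Y=2, Z=1, X=0) weight 1/108
  (W=0, Y=2, Z=1, X=2) weight 1/108
  (W=0, Y=3, Z=1, X=0) weight 1/144
  (W=0, Y=3, Z=1, X=2) weight 1/144
  (W=1, Y=0, Z=0, X=1) weight 1/108
  (W=2, Y=0, Z=1, X=0) weight 1/108
  … 14 more
Group by W:
  weight(W=0) = 19/216
  weight(W=1) = 17/216
  weight(W=2) = 19/216
Total weight = 19/216 + 17/216 + 19/216 = 55/216
P(W=0 | obs) = 19/216 / 55/216 = 19/55
P(W=1 | obs) = 17/216 / 55/216 = 17/55
P(W=2 | obs) = 19/216 / 55/216 = 19/55

P(W = 0 | obs) = 19/55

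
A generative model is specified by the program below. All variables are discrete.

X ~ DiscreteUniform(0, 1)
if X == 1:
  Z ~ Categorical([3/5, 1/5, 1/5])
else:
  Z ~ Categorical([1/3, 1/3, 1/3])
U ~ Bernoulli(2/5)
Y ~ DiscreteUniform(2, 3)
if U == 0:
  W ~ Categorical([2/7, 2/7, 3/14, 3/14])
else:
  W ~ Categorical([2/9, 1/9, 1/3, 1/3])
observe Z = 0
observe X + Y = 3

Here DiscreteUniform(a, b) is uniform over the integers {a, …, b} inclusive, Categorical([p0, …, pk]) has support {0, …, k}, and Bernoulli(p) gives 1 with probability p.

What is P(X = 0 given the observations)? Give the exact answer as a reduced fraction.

P(X = 0 | obs) = 5/14

Enumerate traces; 16 have nonzero weight after conditioning:
  (X=0, Z=0, U=0, Y=3, W=0) weight 1/70
  (X=0, Z=0, U=0, Y=3, W=1) weight 1/70
  (X=0, Z=0, U=0, Y=3, W=2) weight 3/280
  (X=0, Z=0, U=0, Y=3, W=3) weight 3/280
  (X=0, Z=0, U=1, Y=3, W=0) weight 1/135
  (X=0, Z=0, U=1, Y=3, W=1) weight 1/270
  (X=0, Z=0, U=1, Y=3, W=2) weight 1/90
  (X=0, Z=0, U=1, Y=3, W=3) weight 1/90
  (X=1, Z=0, U=0, Y=2, W=0) weight 9/350
  … 7 more
Group by X:
  weight(X=0) = 1/12
  weight(X=1) = 3/20
Total weight = 1/12 + 3/20 = 7/30
P(X=0 | obs) = 1/12 / 7/30 = 5/14
P(X=1 | obs) = 3/20 / 7/30 = 9/14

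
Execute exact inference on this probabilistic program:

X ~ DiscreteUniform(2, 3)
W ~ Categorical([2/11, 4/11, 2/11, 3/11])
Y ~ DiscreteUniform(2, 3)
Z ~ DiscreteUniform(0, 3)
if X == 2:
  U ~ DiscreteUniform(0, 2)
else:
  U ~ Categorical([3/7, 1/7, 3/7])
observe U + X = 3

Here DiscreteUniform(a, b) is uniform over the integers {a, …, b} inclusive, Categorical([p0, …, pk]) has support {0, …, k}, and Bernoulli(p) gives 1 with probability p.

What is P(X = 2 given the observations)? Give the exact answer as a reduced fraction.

Enumerate traces; 64 have nonzero weight after conditioning:
  (X=2, W=0, Y=2, Z=0, U=1) weight 1/264
  (X=2, W=0, Y=2, Z=1, U=1) weight 1/264
  (X=2, W=0, Y=2, Z=2, U=1) weight 1/264
  (X=2, W=0, Y=2, Z=3, U=1) weight 1/264
  (X=2, W=0, Y=3, Z=0, U=1) weight 1/264
  (X=2, W=0, Y=3, Z=1, U=1) weight 1/264
  (X=2, W=0, Y=3, Z=2, U=1) weight 1/264
  (X=2, W=0, Y=3, Z=3, U=1) weight 1/264
  (X=3, W=0, Y=2, Z=0, U=0) weight 3/616
  … 55 more
Group by X:
  weight(X=2) = 1/6
  weight(X=3) = 3/14
Total weight = 1/6 + 3/14 = 8/21
P(X=2 | obs) = 1/6 / 8/21 = 7/16
P(X=3 | obs) = 3/14 / 8/21 = 9/16

P(X = 2 | obs) = 7/16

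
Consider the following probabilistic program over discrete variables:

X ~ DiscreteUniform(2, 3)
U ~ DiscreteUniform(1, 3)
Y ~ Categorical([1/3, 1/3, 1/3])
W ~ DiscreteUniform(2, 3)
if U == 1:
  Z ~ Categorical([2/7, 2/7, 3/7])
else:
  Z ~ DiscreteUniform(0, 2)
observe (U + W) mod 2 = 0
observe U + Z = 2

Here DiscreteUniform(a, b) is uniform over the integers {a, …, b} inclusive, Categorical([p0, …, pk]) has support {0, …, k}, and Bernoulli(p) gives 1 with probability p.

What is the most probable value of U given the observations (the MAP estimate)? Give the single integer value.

argmax_v P(U = v | obs) = 2

Enumerate traces; 12 have nonzero weight after conditioning:
  (X=2, U=1, Y=0, W=3, Z=1) weight 1/126
  (X=2, U=1, Y=1, W=3, Z=1) weight 1/126
  (X=2, U=1, Y=2, W=3, Z=1) weight 1/126
  (X=2, U=2, Y=0, W=2, Z=0) weight 1/108
  (X=2, U=2, Y=1, W=2, Z=0) weight 1/108
  (X=2, U=2, Y=2, W=2, Z=0) weight 1/108
  (X=3, U=1, Y=0, W=3, Z=1) weight 1/126
  (X=3, U=1, Y=1, W=3, Z=1) weight 1/126
  … 4 more
Group by U:
  weight(U=1) = 1/21
  weight(U=2) = 1/18
Total weight = 1/21 + 1/18 = 13/126
P(U=1 | obs) = 1/21 / 13/126 = 6/13
P(U=2 | obs) = 1/18 / 13/126 = 7/13
argmax = 2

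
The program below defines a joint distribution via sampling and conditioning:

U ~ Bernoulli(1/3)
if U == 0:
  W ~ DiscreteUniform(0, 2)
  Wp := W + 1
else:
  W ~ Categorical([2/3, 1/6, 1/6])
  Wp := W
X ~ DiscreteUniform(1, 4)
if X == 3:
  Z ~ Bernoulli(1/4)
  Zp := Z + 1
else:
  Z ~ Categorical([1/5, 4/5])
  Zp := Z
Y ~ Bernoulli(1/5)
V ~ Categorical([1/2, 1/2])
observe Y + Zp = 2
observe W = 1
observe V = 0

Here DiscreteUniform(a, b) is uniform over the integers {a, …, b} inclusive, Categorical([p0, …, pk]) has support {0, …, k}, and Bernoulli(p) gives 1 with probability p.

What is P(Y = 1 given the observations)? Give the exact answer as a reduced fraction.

Enumerate traces; 10 have nonzero weight after conditioning:
  (U=0, W=1, X=1, Z=1, Y=1, V=0) weight 1/225
  (U=0, W=1, X=2, Z=1, Y=1, V=0) weight 1/225
  (U=0, W=1, X=3, Z=0, Y=1, V=0) weight 1/240
  (U=0, W=1, X=3, Z=1, Y=0, V=0) weight 1/180
  (U=0, W=1, X=4, Z=1, Y=1, V=0) weight 1/225
  (U=1, W=1, X=1, Z=1, Y=1, V=0) weight 1/900
  (U=1, W=1, X=2, Z=1, Y=1, V=0) weight 1/900
  (U=1, W=1, X=3, Z=0, Y=1, V=0) weight 1/960
  … 2 more
Group by Y:
  weight(Y=0) = 1/144
  weight(Y=1) = 7/320
Total weight = 1/144 + 7/320 = 83/2880
P(Y=0 | obs) = 1/144 / 83/2880 = 20/83
P(Y=1 | obs) = 7/320 / 83/2880 = 63/83

P(Y = 1 | obs) = 63/83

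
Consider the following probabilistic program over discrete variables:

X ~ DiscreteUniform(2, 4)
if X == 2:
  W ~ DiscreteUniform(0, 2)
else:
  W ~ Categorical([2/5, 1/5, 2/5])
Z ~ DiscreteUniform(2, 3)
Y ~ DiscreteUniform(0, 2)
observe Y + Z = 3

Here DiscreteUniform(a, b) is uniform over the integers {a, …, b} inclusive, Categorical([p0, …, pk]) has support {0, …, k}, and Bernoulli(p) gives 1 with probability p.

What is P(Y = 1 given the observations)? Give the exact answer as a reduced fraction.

Enumerate traces; 18 have nonzero weight after conditioning:
  (X=2, W=0, Z=2, Y=1) weight 1/54
  (X=2, W=0, Z=3, Y=0) weight 1/54
  (X=2, W=1, Z=2, Y=1) weight 1/54
  (X=2, W=1, Z=3, Y=0) weight 1/54
  (X=2, W=2, Z=2, Y=1) weight 1/54
  (X=2, W=2, Z=3, Y=0) weight 1/54
  (X=3, W=0, Z=2, Y=1) weight 1/45
  (X=3, W=0, Z=3, Y=0) weight 1/45
  … 10 more
Group by Y:
  weight(Y=0) = 1/6
  weight(Y=1) = 1/6
Total weight = 1/6 + 1/6 = 1/3
P(Y=0 | obs) = 1/6 / 1/3 = 1/2
P(Y=1 | obs) = 1/6 / 1/3 = 1/2

P(Y = 1 | obs) = 1/2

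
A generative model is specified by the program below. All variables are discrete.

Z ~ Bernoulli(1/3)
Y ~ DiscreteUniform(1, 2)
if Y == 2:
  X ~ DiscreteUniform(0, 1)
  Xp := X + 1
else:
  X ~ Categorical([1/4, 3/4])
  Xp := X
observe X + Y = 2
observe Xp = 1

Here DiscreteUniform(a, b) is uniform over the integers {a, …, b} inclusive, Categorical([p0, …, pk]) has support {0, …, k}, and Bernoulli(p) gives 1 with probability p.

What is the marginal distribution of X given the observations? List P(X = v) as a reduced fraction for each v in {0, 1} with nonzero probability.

P(X=0) = 2/5, P(X=1) = 3/5

Enumerate traces; 4 have nonzero weight after conditioning:
  (Z=0, Y=1, X=1) weight 1/4
  (Z=0, Y=2, X=0) weight 1/6
  (Z=1, Y=1, X=1) weight 1/8
  (Z=1, Y=2, X=0) weight 1/12
Group by X:
  weight(X=0) = 1/4
  weight(X=1) = 3/8
Total weight = 1/4 + 3/8 = 5/8
P(X=0 | obs) = 1/4 / 5/8 = 2/5
P(X=1 | obs) = 3/8 / 5/8 = 3/5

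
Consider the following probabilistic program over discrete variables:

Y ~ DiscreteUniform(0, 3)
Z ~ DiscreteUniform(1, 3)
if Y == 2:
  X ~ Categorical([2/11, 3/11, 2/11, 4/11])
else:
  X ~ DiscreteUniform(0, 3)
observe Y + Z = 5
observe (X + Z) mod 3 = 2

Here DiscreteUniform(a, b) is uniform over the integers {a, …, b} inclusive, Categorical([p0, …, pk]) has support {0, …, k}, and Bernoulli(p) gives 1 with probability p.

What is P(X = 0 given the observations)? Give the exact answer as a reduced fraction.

Enumerate traces; 3 have nonzero weight after conditioning:
  (Y=2, Z=3, X=2) weight 1/66
  (Y=3, Z=2, X=0) weight 1/48
  (Y=3, Z=2, X=3) weight 1/48
Group by X:
  weight(X=0) = 1/48
  weight(X=2) = 1/66
  weight(X=3) = 1/48
Total weight = 1/48 + 1/66 + 1/48 = 5/88
P(X=0 | obs) = 1/48 / 5/88 = 11/30
P(X=2 | obs) = 1/66 / 5/88 = 4/15
P(X=3 | obs) = 1/48 / 5/88 = 11/30

P(X = 0 | obs) = 11/30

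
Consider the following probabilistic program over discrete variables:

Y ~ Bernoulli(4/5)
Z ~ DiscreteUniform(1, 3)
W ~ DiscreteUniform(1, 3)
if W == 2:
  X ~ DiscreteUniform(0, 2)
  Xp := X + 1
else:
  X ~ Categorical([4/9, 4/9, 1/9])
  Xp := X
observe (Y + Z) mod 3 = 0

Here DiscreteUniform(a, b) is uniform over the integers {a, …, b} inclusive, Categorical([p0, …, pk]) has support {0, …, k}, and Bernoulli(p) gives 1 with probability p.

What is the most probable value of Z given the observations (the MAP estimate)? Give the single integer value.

argmax_v P(Z = v | obs) = 2

Enumerate traces; 18 have nonzero weight after conditioning:
  (Y=0, Z=3, W=1, X=0) weight 4/405
  (Y=0, Z=3, W=1, X=1) weight 4/405
  (Y=0, Z=3, W=1, X=2) weight 1/405
  (Y=0, Z=3, W=2, X=0) weight 1/135
  (Y=0, Z=3, W=2, X=1) weight 1/135
  (Y=0, Z=3, W=2, X=2) weight 1/135
  (Y=0, Z=3, W=3, X=0) weight 4/405
  (Y=0, Z=3, W=3, X=1) weight 4/405
  (Y=1, Z=2, W=1, X=0) weight 16/405
  … 9 more
Group by Z:
  weight(Z=2) = 4/15
  weight(Z=3) = 1/15
Total weight = 4/15 + 1/15 = 1/3
P(Z=2 | obs) = 4/15 / 1/3 = 4/5
P(Z=3 | obs) = 1/15 / 1/3 = 1/5
argmax = 2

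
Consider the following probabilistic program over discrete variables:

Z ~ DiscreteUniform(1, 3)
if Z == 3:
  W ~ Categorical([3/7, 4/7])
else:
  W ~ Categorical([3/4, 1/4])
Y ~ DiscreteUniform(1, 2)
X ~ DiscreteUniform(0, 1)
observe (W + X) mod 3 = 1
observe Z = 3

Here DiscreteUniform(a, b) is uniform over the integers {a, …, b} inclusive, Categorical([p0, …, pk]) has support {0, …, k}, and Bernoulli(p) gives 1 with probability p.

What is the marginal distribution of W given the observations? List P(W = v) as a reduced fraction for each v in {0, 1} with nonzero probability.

P(W=0) = 3/7, P(W=1) = 4/7

Enumerate traces; 4 have nonzero weight after conditioning:
  (Z=3, W=0, Y=1, X=1) weight 1/28
  (Z=3, W=0, Y=2, X=1) weight 1/28
  (Z=3, W=1, Y=1, X=0) weight 1/21
  (Z=3, W=1, Y=2, X=0) weight 1/21
Group by W:
  weight(W=0) = 1/14
  weight(W=1) = 2/21
Total weight = 1/14 + 2/21 = 1/6
P(W=0 | obs) = 1/14 / 1/6 = 3/7
P(W=1 | obs) = 2/21 / 1/6 = 4/7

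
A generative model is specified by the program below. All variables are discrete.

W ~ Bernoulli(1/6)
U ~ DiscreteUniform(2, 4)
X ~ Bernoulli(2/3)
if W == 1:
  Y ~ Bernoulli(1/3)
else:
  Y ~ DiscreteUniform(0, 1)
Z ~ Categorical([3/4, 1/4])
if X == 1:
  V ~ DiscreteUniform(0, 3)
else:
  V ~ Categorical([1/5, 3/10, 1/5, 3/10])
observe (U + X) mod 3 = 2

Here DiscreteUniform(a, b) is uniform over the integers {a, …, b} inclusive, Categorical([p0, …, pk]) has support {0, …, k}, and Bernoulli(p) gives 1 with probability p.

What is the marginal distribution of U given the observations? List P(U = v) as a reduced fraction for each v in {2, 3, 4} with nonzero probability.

Enumerate traces; 64 have nonzero weight after conditioning:
  (W=0, U=2, X=0, Y=0, Z=0, V=0) weight 1/144
  (W=0, U=2, X=0, Y=0, Z=0, V=1) weight 1/96
  (W=0, U=2, X=0, Y=0, Z=0, V=2) weight 1/144
  (W=0, U=2, X=0, Y=0, Z=0, V=3) weight 1/96
  (W=0, U=2, X=0, Y=0, Z=1, V=0) weight 1/432
  (W=0, U=2, X=0, Y=0, Z=1, V=1) weight 1/288
  (W=0, U=2, X=0, Y=0, Z=1, V=2) weight 1/432
  (W=0, U=2, X=0, Y=0, Z=1, V=3) weight 1/288
  (W=0, U=4, X=1, Y=0, Z=0, V=0) weight 5/288
  … 55 more
Group by U:
  weight(U=2) = 1/9
  weight(U=4) = 2/9
Total weight = 1/9 + 2/9 = 1/3
P(U=2 | obs) = 1/9 / 1/3 = 1/3
P(U=4 | obs) = 2/9 / 1/3 = 2/3

P(U=2) = 1/3, P(U=4) = 2/3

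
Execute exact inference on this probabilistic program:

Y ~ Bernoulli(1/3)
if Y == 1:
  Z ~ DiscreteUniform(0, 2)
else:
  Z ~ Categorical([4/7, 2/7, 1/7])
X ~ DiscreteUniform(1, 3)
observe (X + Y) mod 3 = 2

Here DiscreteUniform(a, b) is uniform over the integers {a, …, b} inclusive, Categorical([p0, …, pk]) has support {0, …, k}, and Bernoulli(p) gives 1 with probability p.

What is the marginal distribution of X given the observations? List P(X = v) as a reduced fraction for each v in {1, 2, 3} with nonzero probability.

Enumerate traces; 6 have nonzero weight after conditioning:
  (Y=0, Z=0, X=2) weight 8/63
  (Y=0, Z=1, X=2) weight 4/63
  (Y=0, Z=2, X=2) weight 2/63
  (Y=1, Z=0, X=1) weight 1/27
  (Y=1, Z=1, X=1) weight 1/27
  (Y=1, Z=2, X=1) weight 1/27
Group by X:
  weight(X=1) = 1/9
  weight(X=2) = 2/9
Total weight = 1/9 + 2/9 = 1/3
P(X=1 | obs) = 1/9 / 1/3 = 1/3
P(X=2 | obs) = 2/9 / 1/3 = 2/3

P(X=1) = 1/3, P(X=2) = 2/3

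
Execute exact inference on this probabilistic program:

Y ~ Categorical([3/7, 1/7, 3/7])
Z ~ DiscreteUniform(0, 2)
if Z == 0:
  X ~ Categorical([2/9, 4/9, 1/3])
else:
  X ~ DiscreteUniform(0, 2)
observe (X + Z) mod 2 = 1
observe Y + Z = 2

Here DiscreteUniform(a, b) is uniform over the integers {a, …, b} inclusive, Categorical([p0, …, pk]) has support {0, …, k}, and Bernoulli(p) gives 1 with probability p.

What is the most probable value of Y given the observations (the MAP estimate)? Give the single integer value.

Enumerate traces; 4 have nonzero weight after conditioning:
  (Y=0, Z=2, X=1) weight 1/21
  (Y=1, Z=1, X=0) weight 1/63
  (Y=1, Z=1, X=2) weight 1/63
  (Y=2, Z=0, X=1) weight 4/63
Group by Y:
  weight(Y=0) = 1/21
  weight(Y=1) = 2/63
  weight(Y=2) = 4/63
Total weight = 1/21 + 2/63 + 4/63 = 1/7
P(Y=0 | obs) = 1/21 / 1/7 = 1/3
P(Y=1 | obs) = 2/63 / 1/7 = 2/9
P(Y=2 | obs) = 4/63 / 1/7 = 4/9
argmax = 2

argmax_v P(Y = v | obs) = 2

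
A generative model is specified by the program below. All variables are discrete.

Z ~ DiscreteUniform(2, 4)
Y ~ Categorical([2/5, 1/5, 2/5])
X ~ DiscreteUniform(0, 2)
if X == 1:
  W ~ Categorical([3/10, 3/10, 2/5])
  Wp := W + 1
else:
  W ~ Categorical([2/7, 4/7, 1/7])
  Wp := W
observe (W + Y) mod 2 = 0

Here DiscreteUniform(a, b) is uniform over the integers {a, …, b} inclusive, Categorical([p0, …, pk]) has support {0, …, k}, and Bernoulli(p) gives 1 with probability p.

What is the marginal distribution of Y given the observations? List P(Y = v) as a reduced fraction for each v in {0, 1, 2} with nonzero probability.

P(Y=0) = 218/537, P(Y=1) = 101/537, P(Y=2) = 218/537

Enumerate traces; 45 have nonzero weight after conditioning:
  (Z=2, Y=0, X=0, W=0) weight 4/315
  (Z=2, Y=0, X=0, W=2) weight 2/315
  (Z=2, Y=0, X=1, W=0) weight 1/75
  (Z=2, Y=0, X=1, W=2) weight 4/225
  (Z=2, Y=0, X=2, W=0) weight 4/315
  (Z=2, Y=0, X=2, W=2) weight 2/315
  (Z=2, Y=1, X=0, W=1) weight 4/315
  (Z=2, Y=1, X=1, W=1) weight 1/150
  (Z=2, Y=2, X=0, W=0) weight 4/315
  … 36 more
Group by Y:
  weight(Y=0) = 109/525
  weight(Y=1) = 101/1050
  weight(Y=2) = 109/525
Total weight = 109/525 + 101/1050 + 109/525 = 179/350
P(Y=0 | obs) = 109/525 / 179/350 = 218/537
P(Y=1 | obs) = 101/1050 / 179/350 = 101/537
P(Y=2 | obs) = 109/525 / 179/350 = 218/537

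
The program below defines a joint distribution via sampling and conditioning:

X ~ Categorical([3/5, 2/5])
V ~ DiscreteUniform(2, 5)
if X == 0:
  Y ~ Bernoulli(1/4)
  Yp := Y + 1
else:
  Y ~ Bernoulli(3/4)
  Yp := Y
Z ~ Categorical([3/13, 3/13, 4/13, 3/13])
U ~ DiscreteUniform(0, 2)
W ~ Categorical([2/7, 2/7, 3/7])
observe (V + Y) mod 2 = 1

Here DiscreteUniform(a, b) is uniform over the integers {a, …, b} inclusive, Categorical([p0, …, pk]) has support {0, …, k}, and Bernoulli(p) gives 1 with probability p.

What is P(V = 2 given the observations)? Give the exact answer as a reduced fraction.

P(V = 2 | obs) = 9/40

Enumerate traces; 288 have nonzero weight after conditioning:
  (X=0, V=2, Y=1, Z=0, U=0, W=0) weight 3/3640
  (X=0, V=2, Y=1, Z=0, U=0, W=1) weight 3/3640
  (X=0, V=2, Y=1, Z=0, U=0, W=2) weight 9/7280
  (X=0, V=2, Y=1, Z=0, U=1, W=0) weight 3/3640
  (X=0, V=2, Y=1, Z=0, U=1, W=1) weight 3/3640
  (X=0, V=2, Y=1, Z=0, U=1, W=2) weight 9/7280
  (X=0, V=2, Y=1, Z=0, U=2, W=0) weight 3/3640
  (X=0, V=2, Y=1, Z=0, U=2, W=1) weight 3/3640
  (X=0, V=3, Y=0, Z=0, U=0, W=0) weight 9/3640
  (X=0, V=4, Y=1, Z=0, U=0, W=0) weight 3/3640
  … 278 more
Group by V:
  weight(V=2) = 9/80
  weight(V=3) = 11/80
  weight(V=4) = 9/80
  weight(V=5) = 11/80
Total weight = 9/80 + 11/80 + 9/80 + 11/80 = 1/2
P(V=2 | obs) = 9/80 / 1/2 = 9/40
P(V=3 | obs) = 11/80 / 1/2 = 11/40
P(V=4 | obs) = 9/80 / 1/2 = 9/40
P(V=5 | obs) = 11/80 / 1/2 = 11/40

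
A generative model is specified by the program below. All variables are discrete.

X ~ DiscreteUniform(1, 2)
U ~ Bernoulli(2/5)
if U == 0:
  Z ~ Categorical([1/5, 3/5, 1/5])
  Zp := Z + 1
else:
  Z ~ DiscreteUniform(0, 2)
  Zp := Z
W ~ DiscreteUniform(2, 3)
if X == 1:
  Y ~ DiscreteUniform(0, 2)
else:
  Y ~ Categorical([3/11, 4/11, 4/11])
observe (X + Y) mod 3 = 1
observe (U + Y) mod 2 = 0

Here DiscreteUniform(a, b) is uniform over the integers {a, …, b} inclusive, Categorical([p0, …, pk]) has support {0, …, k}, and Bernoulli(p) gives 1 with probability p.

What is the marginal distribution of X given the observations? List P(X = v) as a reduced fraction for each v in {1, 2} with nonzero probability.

Enumerate traces; 12 have nonzero weight after conditioning:
  (X=1, U=0, Z=0, W=2, Y=0) weight 1/100
  (X=1, U=0, Z=0, W=3, Y=0) weight 1/100
  (X=1, U=0, Z=1, W=2, Y=0) weight 3/100
  (X=1, U=0, Z=1, W=3, Y=0) weight 3/100
  (X=1, U=0, Z=2, W=2, Y=0) weight 1/100
  (X=1, U=0, Z=2, W=3, Y=0) weight 1/100
  (X=2, U=0, Z=0, W=2, Y=2) weight 3/275
  (X=2, U=0, Z=0, W=3, Y=2) weight 3/275
  … 4 more
Group by X:
  weight(X=1) = 1/10
  weight(X=2) = 6/55
Total weight = 1/10 + 6/55 = 23/110
P(X=1 | obs) = 1/10 / 23/110 = 11/23
P(X=2 | obs) = 6/55 / 23/110 = 12/23

P(X=1) = 11/23, P(X=2) = 12/23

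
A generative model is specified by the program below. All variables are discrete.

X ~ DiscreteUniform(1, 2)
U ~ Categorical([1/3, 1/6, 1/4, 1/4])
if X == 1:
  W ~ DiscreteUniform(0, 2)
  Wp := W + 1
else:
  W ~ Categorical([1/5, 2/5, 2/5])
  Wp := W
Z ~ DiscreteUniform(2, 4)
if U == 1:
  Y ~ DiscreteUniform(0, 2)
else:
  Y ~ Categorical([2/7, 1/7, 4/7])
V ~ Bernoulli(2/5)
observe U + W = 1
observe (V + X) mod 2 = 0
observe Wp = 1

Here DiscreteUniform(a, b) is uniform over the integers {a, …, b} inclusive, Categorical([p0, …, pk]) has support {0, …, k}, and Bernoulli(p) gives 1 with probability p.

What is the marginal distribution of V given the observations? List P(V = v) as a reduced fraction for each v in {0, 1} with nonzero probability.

P(V=0) = 18/23, P(V=1) = 5/23

Enumerate traces; 18 have nonzero weight after conditioning:
  (X=1, U=1, W=0, Z=2, Y=0, V=1) weight 1/810
  (X=1, U=1, W=0, Z=2, Y=1, V=1) weight 1/810
  (X=1, U=1, W=0, Z=2, Y=2, V=1) weight 1/810
  (X=1, U=1, W=0, Z=3, Y=0, V=1) weight 1/810
  (X=1, U=1, W=0, Z=3, Y=1, V=1) weight 1/810
  (X=1, U=1, W=0, Z=3, Y=2, V=1) weight 1/810
  (X=1, U=1, W=0, Z=4, Y=0, V=1) weight 1/810
  (X=1, U=1, W=0, Z=4, Y=1, V=1) weight 1/810
  (X=2, U=0, W=1, Z=2, Y=0, V=0) weight 2/525
  … 9 more
Group by V:
  weight(V=0) = 1/25
  weight(V=1) = 1/90
Total weight = 1/25 + 1/90 = 23/450
P(V=0 | obs) = 1/25 / 23/450 = 18/23
P(V=1 | obs) = 1/90 / 23/450 = 5/23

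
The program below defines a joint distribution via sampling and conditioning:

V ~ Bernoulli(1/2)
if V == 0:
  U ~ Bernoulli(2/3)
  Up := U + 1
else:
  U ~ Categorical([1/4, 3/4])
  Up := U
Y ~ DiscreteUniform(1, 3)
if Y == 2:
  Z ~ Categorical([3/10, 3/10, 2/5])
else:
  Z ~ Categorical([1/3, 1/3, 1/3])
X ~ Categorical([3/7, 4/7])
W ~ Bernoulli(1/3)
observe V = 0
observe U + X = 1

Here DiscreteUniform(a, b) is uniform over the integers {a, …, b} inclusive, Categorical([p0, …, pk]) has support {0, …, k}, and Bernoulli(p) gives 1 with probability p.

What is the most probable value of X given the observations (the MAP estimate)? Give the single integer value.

argmax_v P(X = v | obs) = 0

Enumerate traces; 36 have nonzero weight after conditioning:
  (V=0, U=0, Y=1, Z=0, X=1, W=0) weight 4/567
  (V=0, U=0, Y=1, Z=0, X=1, W=1) weight 2/567
  (V=0, U=0, Y=1, Z=1, X=1, W=0) weight 4/567
  (V=0, U=0, Y=1, Z=1, X=1, W=1) weight 2/567
  (V=0, U=0, Y=1, Z=2, X=1, W=0) weight 4/567
  (V=0, U=0, Y=1, Z=2, X=1, W=1) weight 2/567
  (V=0, U=0, Y=2, Z=0, X=1, W=0) weight 2/315
  (V=0, U=0, Y=2, Z=0, X=1, W=1) weight 1/315
  (V=0, U=1, Y=1, Z=0, X=0, W=0) weight 2/189
  … 27 more
Group by X:
  weight(X=0) = 1/7
  weight(X=1) = 2/21
Total weight = 1/7 + 2/21 = 5/21
P(X=0 | obs) = 1/7 / 5/21 = 3/5
P(X=1 | obs) = 2/21 / 5/21 = 2/5
argmax = 0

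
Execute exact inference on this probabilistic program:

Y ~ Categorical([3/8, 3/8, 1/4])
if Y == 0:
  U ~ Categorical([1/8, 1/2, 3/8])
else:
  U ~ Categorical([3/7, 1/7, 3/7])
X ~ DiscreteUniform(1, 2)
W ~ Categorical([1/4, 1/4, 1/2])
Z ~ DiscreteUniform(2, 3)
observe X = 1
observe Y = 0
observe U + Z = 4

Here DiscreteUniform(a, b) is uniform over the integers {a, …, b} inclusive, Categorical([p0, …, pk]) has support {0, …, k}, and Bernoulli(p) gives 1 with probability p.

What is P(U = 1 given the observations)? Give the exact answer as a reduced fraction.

Enumerate traces; 6 have nonzero weight after conditioning:
  (Y=0, U=1, X=1, W=0, Z=3) weight 3/256
  (Y=0, U=1, X=1, W=1, Z=3) weight 3/256
  (Y=0, U=1, X=1, W=2, Z=3) weight 3/128
  (Y=0, U=2, X=1, W=0, Z=2) weight 9/1024
  (Y=0, U=2, X=1, W=1, Z=2) weight 9/1024
  (Y=0, U=2, X=1, W=2, Z=2) weight 9/512
Group by U:
  weight(U=1) = 3/64
  weight(U=2) = 9/256
Total weight = 3/64 + 9/256 = 21/256
P(U=1 | obs) = 3/64 / 21/256 = 4/7
P(U=2 | obs) = 9/256 / 21/256 = 3/7

P(U = 1 | obs) = 4/7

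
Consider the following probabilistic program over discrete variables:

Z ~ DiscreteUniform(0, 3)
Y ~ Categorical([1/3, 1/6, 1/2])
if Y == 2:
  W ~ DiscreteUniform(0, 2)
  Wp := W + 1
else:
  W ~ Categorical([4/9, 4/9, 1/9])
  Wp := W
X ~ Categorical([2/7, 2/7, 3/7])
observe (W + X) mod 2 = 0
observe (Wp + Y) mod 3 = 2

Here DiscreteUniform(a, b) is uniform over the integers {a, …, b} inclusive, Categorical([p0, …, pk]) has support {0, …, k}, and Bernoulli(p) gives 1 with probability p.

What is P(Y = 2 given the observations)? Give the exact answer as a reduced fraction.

P(Y = 2 | obs) = 5/7

Enumerate traces; 20 have nonzero weight after conditioning:
  (Z=0, Y=0, W=2, X=0) weight 1/378
  (Z=0, Y=0, W=2, X=2) weight 1/252
  (Z=0, Y=1, W=1, X=1) weight 1/189
  (Z=0, Y=2, W=2, X=0) weight 1/84
  (Z=0, Y=2, W=2, X=2) weight 1/56
  (Z=1, Y=0, W=2, X=0) weight 1/378
  (Z=1, Y=0, W=2, X=2) weight 1/252
  (Z=1, Y=1, W=1, X=1) weight 1/189
  … 12 more
Group by Y:
  weight(Y=0) = 5/189
  weight(Y=1) = 4/189
  weight(Y=2) = 5/42
Total weight = 5/189 + 4/189 + 5/42 = 1/6
P(Y=0 | obs) = 5/189 / 1/6 = 10/63
P(Y=1 | obs) = 4/189 / 1/6 = 8/63
P(Y=2 | obs) = 5/42 / 1/6 = 5/7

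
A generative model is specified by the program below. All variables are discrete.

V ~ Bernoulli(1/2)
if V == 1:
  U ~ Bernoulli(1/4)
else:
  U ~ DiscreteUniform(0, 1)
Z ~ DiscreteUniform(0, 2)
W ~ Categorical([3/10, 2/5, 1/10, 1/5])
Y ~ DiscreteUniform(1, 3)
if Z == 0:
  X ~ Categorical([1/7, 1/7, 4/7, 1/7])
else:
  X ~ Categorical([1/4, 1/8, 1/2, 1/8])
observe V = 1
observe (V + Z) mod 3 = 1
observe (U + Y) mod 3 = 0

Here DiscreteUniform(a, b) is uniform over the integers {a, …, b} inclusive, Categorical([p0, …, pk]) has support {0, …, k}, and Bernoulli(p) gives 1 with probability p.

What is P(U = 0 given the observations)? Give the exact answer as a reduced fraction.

P(U = 0 | obs) = 3/4

Enumerate traces; 32 have nonzero weight after conditioning:
  (V=1, U=0, Z=0, W=0, Y=3, X=0) weight 1/560
  (V=1, U=0, Z=0, W=0, Y=3, X=1) weight 1/560
  (V=1, U=0, Z=0, W=0, Y=3, X=2) weight 1/140
  (V=1, U=0, Z=0, W=0, Y=3, X=3) weight 1/560
  (V=1, U=0, Z=0, W=1, Y=3, X=0) weight 1/420
  (V=1, U=0, Z=0, W=1, Y=3, X=1) weight 1/420
  (V=1, U=0, Z=0, W=1, Y=3, X=2) weight 1/105
  (V=1, U=0, Z=0, W=1, Y=3, X=3) weight 1/420
  (V=1, U=1, Z=0, W=0, Y=2, X=0) weight 1/1680
  … 23 more
Group by U:
  weight(U=0) = 1/24
  weight(U=1) = 1/72
Total weight = 1/24 + 1/72 = 1/18
P(U=0 | obs) = 1/24 / 1/18 = 3/4
P(U=1 | obs) = 1/72 / 1/18 = 1/4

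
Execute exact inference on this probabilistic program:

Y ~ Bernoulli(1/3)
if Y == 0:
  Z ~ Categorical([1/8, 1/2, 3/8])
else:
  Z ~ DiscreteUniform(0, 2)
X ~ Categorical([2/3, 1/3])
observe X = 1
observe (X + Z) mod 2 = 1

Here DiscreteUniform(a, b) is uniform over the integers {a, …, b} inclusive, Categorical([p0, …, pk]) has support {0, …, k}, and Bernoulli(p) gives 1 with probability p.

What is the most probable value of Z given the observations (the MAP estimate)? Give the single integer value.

argmax_v P(Z = v | obs) = 2

Enumerate traces; 4 have nonzero weight after conditioning:
  (Y=0, Z=0, X=1) weight 1/36
  (Y=0, Z=2, X=1) weight 1/12
  (Y=1, Z=0, X=1) weight 1/27
  (Y=1, Z=2, X=1) weight 1/27
Group by Z:
  weight(Z=0) = 7/108
  weight(Z=2) = 13/108
Total weight = 7/108 + 13/108 = 5/27
P(Z=0 | obs) = 7/108 / 5/27 = 7/20
P(Z=2 | obs) = 13/108 / 5/27 = 13/20
argmax = 2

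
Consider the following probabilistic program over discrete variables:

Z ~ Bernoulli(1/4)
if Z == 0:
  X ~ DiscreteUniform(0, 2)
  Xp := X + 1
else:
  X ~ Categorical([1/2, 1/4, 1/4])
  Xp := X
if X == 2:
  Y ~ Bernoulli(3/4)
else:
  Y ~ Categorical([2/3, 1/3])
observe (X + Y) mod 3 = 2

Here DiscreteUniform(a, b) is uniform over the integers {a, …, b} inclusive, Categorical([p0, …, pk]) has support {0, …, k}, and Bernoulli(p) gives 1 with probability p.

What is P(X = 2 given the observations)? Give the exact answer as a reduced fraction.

Enumerate traces; 4 have nonzero weight after conditioning:
  (Z=0, X=1, Y=1) weight 1/12
  (Z=0, X=2, Y=0) weight 1/16
  (Z=1, X=1, Y=1) weight 1/48
  (Z=1, X=2, Y=0) weight 1/64
Group by X:
  weight(X=1) = 5/48
  weight(X=2) = 5/64
Total weight = 5/48 + 5/64 = 35/192
P(X=1 | obs) = 5/48 / 35/192 = 4/7
P(X=2 | obs) = 5/64 / 35/192 = 3/7

P(X = 2 | obs) = 3/7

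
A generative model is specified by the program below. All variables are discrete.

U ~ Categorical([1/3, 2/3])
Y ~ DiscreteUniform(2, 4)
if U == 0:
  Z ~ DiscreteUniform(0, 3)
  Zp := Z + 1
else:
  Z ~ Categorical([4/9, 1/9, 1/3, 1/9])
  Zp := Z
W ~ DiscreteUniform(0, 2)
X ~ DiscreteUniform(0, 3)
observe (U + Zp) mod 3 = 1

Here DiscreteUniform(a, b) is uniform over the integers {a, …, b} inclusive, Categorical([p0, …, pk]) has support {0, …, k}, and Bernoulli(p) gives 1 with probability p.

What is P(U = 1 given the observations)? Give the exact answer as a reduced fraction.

P(U = 1 | obs) = 20/29

Enumerate traces; 144 have nonzero weight after conditioning:
  (U=0, Y=2, Z=0, W=0, X=0) weight 1/432
  (U=0, Y=2, Z=0, W=0, X=1) weight 1/432
  (U=0, Y=2, Z=0, W=0, X=2) weight 1/432
  (U=0, Y=2, Z=0, W=0, X=3) weight 1/432
  (U=0, Y=2, Z=0, W=1, X=0) weight 1/432
  (U=0, Y=2, Z=0, W=1, X=1) weight 1/432
  (U=0, Y=2, Z=0, W=1, X=2) weight 1/432
  (U=0, Y=2, Z=0, W=1, X=3) weight 1/432
  (U=1, Y=2, Z=0, W=0, X=0) weight 2/243
  … 135 more
Group by U:
  weight(U=0) = 1/6
  weight(U=1) = 10/27
Total weight = 1/6 + 10/27 = 29/54
P(U=0 | obs) = 1/6 / 29/54 = 9/29
P(U=1 | obs) = 10/27 / 29/54 = 20/29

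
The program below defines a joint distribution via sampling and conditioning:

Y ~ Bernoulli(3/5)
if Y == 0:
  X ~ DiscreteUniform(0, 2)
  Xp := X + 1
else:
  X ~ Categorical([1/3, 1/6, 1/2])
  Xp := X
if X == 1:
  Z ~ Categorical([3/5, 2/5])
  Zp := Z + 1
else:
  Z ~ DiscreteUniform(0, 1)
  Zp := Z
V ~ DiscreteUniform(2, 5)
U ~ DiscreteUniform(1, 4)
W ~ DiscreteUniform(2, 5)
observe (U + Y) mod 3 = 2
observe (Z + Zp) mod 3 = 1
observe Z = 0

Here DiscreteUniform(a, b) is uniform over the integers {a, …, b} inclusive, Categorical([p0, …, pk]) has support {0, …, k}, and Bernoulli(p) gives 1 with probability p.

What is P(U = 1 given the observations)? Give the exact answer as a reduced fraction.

Enumerate traces; 48 have nonzero weight after conditioning:
  (Y=0, X=1, Z=0, V=2, U=2, W=2) weight 1/800
  (Y=0, X=1, Z=0, V=2, U=2, W=3) weight 1/800
  (Y=0, X=1, Z=0, V=2, U=2, W=4) weight 1/800
  (Y=0, X=1, Z=0, V=2, U=2, W=5) weight 1/800
  (Y=0, X=1, Z=0, V=3, U=2, W=2) weight 1/800
  (Y=0, X=1, Z=0, V=3, U=2, W=3) weight 1/800
  (Y=0, X=1, Z=0, V=3, U=2, W=4) weight 1/800
  (Y=0, X=1, Z=0, V=3, U=2, W=5) weight 1/800
  (Y=1, X=1, Z=0, V=2, U=1, W=2) weight 3/3200
  (Y=1, X=1, Z=0, V=2, U=4, W=2) weight 3/3200
  … 38 more
Group by U:
  weight(U=1) = 3/200
  weight(U=2) = 1/50
  weight(U=4) = 3/200
Total weight = 3/200 + 1/50 + 3/200 = 1/20
P(U=1 | obs) = 3/200 / 1/20 = 3/10
P(U=2 | obs) = 1/50 / 1/20 = 2/5
P(U=4 | obs) = 3/200 / 1/20 = 3/10

P(U = 1 | obs) = 3/10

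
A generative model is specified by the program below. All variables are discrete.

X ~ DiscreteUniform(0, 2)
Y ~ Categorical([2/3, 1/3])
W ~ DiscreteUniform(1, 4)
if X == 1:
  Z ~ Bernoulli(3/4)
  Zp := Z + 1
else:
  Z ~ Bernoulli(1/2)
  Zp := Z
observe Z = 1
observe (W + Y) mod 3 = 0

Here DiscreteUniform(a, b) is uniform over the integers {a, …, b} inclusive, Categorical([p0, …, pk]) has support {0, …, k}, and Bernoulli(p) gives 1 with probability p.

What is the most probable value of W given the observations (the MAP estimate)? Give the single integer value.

argmax_v P(W = v | obs) = 3

Enumerate traces; 6 have nonzero weight after conditioning:
  (X=0, Y=0, W=3, Z=1) weight 1/36
  (X=0, Y=1, W=2, Z=1) weight 1/72
  (X=1, Y=0, W=3, Z=1) weight 1/24
  (X=1, Y=1, W=2, Z=1) weight 1/48
  (X=2, Y=0, W=3, Z=1) weight 1/36
  (X=2, Y=1, W=2, Z=1) weight 1/72
Group by W:
  weight(W=2) = 7/144
  weight(W=3) = 7/72
Total weight = 7/144 + 7/72 = 7/48
P(W=2 | obs) = 7/144 / 7/48 = 1/3
P(W=3 | obs) = 7/72 / 7/48 = 2/3
argmax = 3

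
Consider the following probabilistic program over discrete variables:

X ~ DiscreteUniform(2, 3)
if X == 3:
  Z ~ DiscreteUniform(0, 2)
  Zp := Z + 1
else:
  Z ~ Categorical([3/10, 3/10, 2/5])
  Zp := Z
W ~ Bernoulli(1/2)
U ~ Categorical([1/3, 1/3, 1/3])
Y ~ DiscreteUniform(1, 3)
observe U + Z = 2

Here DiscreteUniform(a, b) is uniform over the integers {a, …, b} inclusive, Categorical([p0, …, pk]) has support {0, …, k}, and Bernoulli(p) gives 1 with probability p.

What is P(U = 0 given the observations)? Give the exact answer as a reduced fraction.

P(U = 0 | obs) = 11/30

Enumerate traces; 36 have nonzero weight after conditioning:
  (X=2, Z=0, W=0, U=2, Y=1) weight 1/120
  (X=2, Z=0, W=0, U=2, Y=2) weight 1/120
  (X=2, Z=0, W=0, U=2, Y=3) weight 1/120
  (X=2, Z=0, W=1, U=2, Y=1) weight 1/120
  (X=2, Z=0, W=1, U=2, Y=2) weight 1/120
  (X=2, Z=0, W=1, U=2, Y=3) weight 1/120
  (X=2, Z=1, W=0, U=1, Y=1) weight 1/120
  (X=2, Z=1, W=0, U=1, Y=2) weight 1/120
  (X=2, Z=2, W=0, U=0, Y=1) weight 1/90
  … 27 more
Group by U:
  weight(U=0) = 11/90
  weight(U=1) = 19/180
  weight(U=2) = 19/180
Total weight = 11/90 + 19/180 + 19/180 = 1/3
P(U=0 | obs) = 11/90 / 1/3 = 11/30
P(U=1 | obs) = 19/180 / 1/3 = 19/60
P(U=2 | obs) = 19/180 / 1/3 = 19/60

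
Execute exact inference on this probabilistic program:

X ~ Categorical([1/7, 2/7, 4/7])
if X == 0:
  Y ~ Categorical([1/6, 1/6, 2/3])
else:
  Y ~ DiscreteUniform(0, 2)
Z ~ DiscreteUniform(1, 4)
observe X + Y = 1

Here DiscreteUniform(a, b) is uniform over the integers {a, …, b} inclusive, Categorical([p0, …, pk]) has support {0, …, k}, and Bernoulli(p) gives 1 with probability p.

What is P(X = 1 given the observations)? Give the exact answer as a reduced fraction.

P(X = 1 | obs) = 4/5

Enumerate traces; 8 have nonzero weight after conditioning:
  (X=0, Y=1, Z=1) weight 1/168
  (X=0, Y=1, Z=2) weight 1/168
  (X=0, Y=1, Z=3) weight 1/168
  (X=0, Y=1, Z=4) weight 1/168
  (X=1, Y=0, Z=1) weight 1/42
  (X=1, Y=0, Z=2) weight 1/42
  (X=1, Y=0, Z=3) weight 1/42
  (X=1, Y=0, Z=4) weight 1/42
Group by X:
  weight(X=0) = 1/42
  weight(X=1) = 2/21
Total weight = 1/42 + 2/21 = 5/42
P(X=0 | obs) = 1/42 / 5/42 = 1/5
P(X=1 | obs) = 2/21 / 5/42 = 4/5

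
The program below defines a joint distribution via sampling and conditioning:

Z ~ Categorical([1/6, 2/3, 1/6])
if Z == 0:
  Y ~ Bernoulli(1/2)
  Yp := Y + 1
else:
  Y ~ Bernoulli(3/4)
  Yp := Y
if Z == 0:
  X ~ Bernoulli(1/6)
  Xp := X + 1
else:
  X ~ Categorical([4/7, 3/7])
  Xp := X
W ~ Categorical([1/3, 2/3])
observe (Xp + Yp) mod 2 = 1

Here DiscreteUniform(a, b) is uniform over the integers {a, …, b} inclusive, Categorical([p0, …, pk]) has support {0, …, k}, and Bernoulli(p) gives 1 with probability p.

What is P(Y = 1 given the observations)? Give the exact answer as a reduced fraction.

Enumerate traces; 12 have nonzero weight after conditioning:
  (Z=0, Y=0, X=1, W=0) weight 1/216
  (Z=0, Y=0, X=1, W=1) weight 1/108
  (Z=0, Y=1, X=0, W=0) weight 5/216
  (Z=0, Y=1, X=0, W=1) weight 5/108
  (Z=1, Y=0, X=1, W=0) weight 1/42
  (Z=1, Y=0, X=1, W=1) weight 1/21
  (Z=1, Y=1, X=0, W=0) weight 2/21
  (Z=1, Y=1, X=0, W=1) weight 4/21
  … 4 more
Group by Y:
  weight(Y=0) = 13/126
  weight(Y=1) = 215/504
Total weight = 13/126 + 215/504 = 89/168
P(Y=0 | obs) = 13/126 / 89/168 = 52/267
P(Y=1 | obs) = 215/504 / 89/168 = 215/267

P(Y = 1 | obs) = 215/267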